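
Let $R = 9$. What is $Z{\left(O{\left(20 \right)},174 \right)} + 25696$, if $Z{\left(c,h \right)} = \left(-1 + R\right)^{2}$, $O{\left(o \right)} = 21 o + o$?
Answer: $25760$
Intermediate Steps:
$O{\left(o \right)} = 22 o$
$Z{\left(c,h \right)} = 64$ ($Z{\left(c,h \right)} = \left(-1 + 9\right)^{2} = 8^{2} = 64$)
$Z{\left(O{\left(20 \right)},174 \right)} + 25696 = 64 + 25696 = 25760$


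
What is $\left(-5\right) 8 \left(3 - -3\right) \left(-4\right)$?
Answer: $960$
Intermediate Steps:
$\left(-5\right) 8 \left(3 - -3\right) \left(-4\right) = - 40 \left(3 + 3\right) \left(-4\right) = - 40 \cdot 6 \left(-4\right) = \left(-40\right) \left(-24\right) = 960$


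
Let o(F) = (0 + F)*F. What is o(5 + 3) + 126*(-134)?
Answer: -16820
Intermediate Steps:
o(F) = F**2 (o(F) = F*F = F**2)
o(5 + 3) + 126*(-134) = (5 + 3)**2 + 126*(-134) = 8**2 - 16884 = 64 - 16884 = -16820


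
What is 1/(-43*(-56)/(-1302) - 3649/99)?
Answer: -3069/118795 ≈ -0.025834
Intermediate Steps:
1/(-43*(-56)/(-1302) - 3649/99) = 1/(2408*(-1/1302) - 3649*1/99) = 1/(-172/93 - 3649/99) = 1/(-118795/3069) = -3069/118795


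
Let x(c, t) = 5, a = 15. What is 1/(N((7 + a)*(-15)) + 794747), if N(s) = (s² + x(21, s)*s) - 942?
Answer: 1/901055 ≈ 1.1098e-6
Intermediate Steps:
N(s) = -942 + s² + 5*s (N(s) = (s² + 5*s) - 942 = -942 + s² + 5*s)
1/(N((7 + a)*(-15)) + 794747) = 1/((-942 + ((7 + 15)*(-15))² + 5*((7 + 15)*(-15))) + 794747) = 1/((-942 + (22*(-15))² + 5*(22*(-15))) + 794747) = 1/((-942 + (-330)² + 5*(-330)) + 794747) = 1/((-942 + 108900 - 1650) + 794747) = 1/(106308 + 794747) = 1/901055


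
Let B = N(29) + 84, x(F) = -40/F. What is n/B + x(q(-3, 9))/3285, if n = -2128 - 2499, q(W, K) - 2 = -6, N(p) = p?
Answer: -3039713/74241 ≈ -40.944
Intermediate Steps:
q(W, K) = -4 (q(W, K) = 2 - 6 = -4)
B = 113 (B = 29 + 84 = 113)
n = -4627
n/B + x(q(-3, 9))/3285 = -4627/113 - 40/(-4)/3285 = -4627*1/113 - 40*(-¼)*(1/3285) = -4627/113 + 10*(1/3285) = -4627/113 + 2/657 = -3039713/74241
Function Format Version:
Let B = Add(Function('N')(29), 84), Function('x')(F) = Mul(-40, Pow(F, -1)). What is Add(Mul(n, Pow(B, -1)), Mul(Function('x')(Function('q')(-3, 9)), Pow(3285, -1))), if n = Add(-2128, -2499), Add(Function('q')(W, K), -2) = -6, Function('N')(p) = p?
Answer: Rational(-3039713, 74241) ≈ -40.944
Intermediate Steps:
Function('q')(W, K) = -4 (Function('q')(W, K) = Add(2, -6) = -4)
B = 113 (B = Add(29, 84) = 113)
n = -4627
Add(Mul(n, Pow(B, -1)), Mul(Function('x')(Function('q')(-3, 9)), Pow(3285, -1))) = Add(Mul(-4627, Pow(113, -1)), Mul(Mul(-40, Pow(-4, -1)), Pow(3285, -1))) = Add(Mul(-4627, Rational(1, 113)), Mul(Mul(-40, Rational(-1, 4)), Rational(1, 3285))) = Add(Rational(-4627, 113), Mul(10, Rational(1, 3285))) = Add(Rational(-4627, 113), Rational(2, 657)) = Rational(-3039713, 74241)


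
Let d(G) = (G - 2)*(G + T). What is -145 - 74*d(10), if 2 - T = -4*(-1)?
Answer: -4881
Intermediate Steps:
T = -2 (T = 2 - (-4)*(-1) = 2 - 1*4 = 2 - 4 = -2)
d(G) = (-2 + G)² (d(G) = (G - 2)*(G - 2) = (-2 + G)*(-2 + G) = (-2 + G)²)
-145 - 74*d(10) = -145 - 74*(4 + 10² - 4*10) = -145 - 74*(4 + 100 - 40) = -145 - 74*64 = -145 - 4736 = -4881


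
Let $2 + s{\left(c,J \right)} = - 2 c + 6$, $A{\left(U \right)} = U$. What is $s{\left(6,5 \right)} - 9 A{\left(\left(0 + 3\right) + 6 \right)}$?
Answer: $-89$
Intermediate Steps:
$s{\left(c,J \right)} = 4 - 2 c$ ($s{\left(c,J \right)} = -2 - \left(-6 + 2 c\right) = 4 - 2 c$)
$s{\left(6,5 \right)} - 9 A{\left(\left(0 + 3\right) + 6 \right)} = \left(4 - 12\right) - 9 \left(\left(0 + 3\right) + 6\right) = \left(4 - 12\right) - 9 \left(3 + 6\right) = -8 - 81 = -89$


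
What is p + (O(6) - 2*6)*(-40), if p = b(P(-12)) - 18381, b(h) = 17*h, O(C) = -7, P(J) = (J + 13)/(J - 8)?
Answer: -352437/20 ≈ -17622.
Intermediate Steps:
P(J) = (13 + J)/(-8 + J)
p = -367637/20 (p = 17*((13 - 12)/(-8 - 12)) - 18381 = 17*(1/(-20)) - 18381 = 17*(-1/20*1) - 18381 = 17*(-1/20) - 18381 = -17/20 - 18381 = -367637/20 ≈ -18382.)
p + (O(6) - 2*6)*(-40) = -367637/20 + (-7 - 2*6)*(-40) = -367637/20 + (-7 - 12)*(-40) = -367637/20 - 19*(-40) = -367637/20 + 760 = -352437/20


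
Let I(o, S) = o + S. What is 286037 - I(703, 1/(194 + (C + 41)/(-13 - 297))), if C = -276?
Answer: 3445407988/12075 ≈ 2.8533e+5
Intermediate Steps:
I(o, S) = S + o
286037 - I(703, 1/(194 + (C + 41)/(-13 - 297))) = 286037 - (1/(194 + (-276 + 41)/(-13 - 297)) + 703) = 286037 - (1/(194 - 235/(-310)) + 703) = 286037 - (1/(194 - 235*(-1/310)) + 703) = 286037 - (1/(194 + 47/62) + 703) = 286037 - (1/(12075/62) + 703) = 286037 - (62/12075 + 703) = 286037 - 1*8488787/12075 = 286037 - 8488787/12075 = 3445407988/12075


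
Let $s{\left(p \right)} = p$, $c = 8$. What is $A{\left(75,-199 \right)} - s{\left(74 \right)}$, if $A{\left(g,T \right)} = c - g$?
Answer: $-141$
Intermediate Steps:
$A{\left(g,T \right)} = 8 - g$
$A{\left(75,-199 \right)} - s{\left(74 \right)} = \left(8 - 75\right) - 74 = -67 - 74 = -141$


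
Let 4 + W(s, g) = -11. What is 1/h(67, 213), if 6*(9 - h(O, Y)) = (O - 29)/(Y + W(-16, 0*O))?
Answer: 594/5327 ≈ 0.11151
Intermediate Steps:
W(s, g) = -15 (W(s, g) = -4 - 11 = -15)
h(O, Y) = 9 - (-29 + O)/(6*(-15 + Y)) (h(O, Y) = 9 - (O - 29)/(6*(Y - 15)) = 9 - (-29 + O)/(6*(-15 + Y)))
1/h(67, 213) = 1/((-781 - 1*67 + 54*213)/(6*(-15 + 213))) = 1/((⅙)*(-781 - 67 + 11502)/198) = 1/((⅙)*(1/198)*10654) = 1/(5327/594) = 594/5327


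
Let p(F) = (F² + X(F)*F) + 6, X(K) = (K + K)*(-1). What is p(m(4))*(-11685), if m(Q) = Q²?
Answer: 2921250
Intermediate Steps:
X(K) = -2*K (X(K) = (2*K)*(-1) = -2*K)
p(F) = 6 - F² (p(F) = (F² + (-2*F)*F) + 6 = (F² - 2*F²) + 6 = -F² + 6 = 6 - F²)
p(m(4))*(-11685) = (6 - (4²)²)*(-11685) = (6 - 1*16²)*(-11685) = (6 - 1*256)*(-11685) = (6 - 256)*(-11685) = -250*(-11685) = 2921250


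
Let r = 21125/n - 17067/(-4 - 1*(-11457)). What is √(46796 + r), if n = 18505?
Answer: √84077964449680744738/42387553 ≈ 216.32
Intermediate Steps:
r = -14776042/42387553 (r = 21125/18505 - 17067/(-4 - 1*(-11457)) = 21125*(1/18505) - 17067/(-4 + 11457) = 4225/3701 - 17067/11453 = -14776042/42387553 ≈ -0.34859)
√(46796 + r) = √(46796 - 14776042/42387553) = √(1983553154146/42387553) = √84077964449680744738/42387553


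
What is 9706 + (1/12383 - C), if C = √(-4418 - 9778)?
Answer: 120189399/12383 - 26*I*√21 ≈ 9706.0 - 119.15*I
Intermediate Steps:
C = 26*I*√21 (C = √(-14196) = 26*I*√21 ≈ 119.15*I)
9706 + (1/12383 - C) = 9706 + (1/12383 - 26*I*√21) = 120189399/12383 - 26*I*√21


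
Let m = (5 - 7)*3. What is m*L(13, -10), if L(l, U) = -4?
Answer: 24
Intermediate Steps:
m = -6 (m = -2*3 = -6)
m*L(13, -10) = -6*(-4) = 24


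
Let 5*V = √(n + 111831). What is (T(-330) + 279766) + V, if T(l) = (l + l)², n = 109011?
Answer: 715366 + 3*√24538/5 ≈ 7.1546e+5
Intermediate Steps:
V = 3*√24538/5 (V = √(109011 + 111831)/5 = √220842/5 = (3*√24538)/5 = 3*√24538/5 ≈ 93.988)
T(l) = 4*l² (T(l) = (2*l)² = 4*l²)
(T(-330) + 279766) + V = (4*(-330)² + 279766) + 3*√24538/5 = (4*108900 + 279766) + 3*√24538/5 = (435600 + 279766) + 3*√24538/5 = 715366 + 3*√24538/5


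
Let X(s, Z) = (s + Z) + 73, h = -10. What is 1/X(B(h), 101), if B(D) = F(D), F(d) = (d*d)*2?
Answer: 1/374 ≈ 0.0026738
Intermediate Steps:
F(d) = 2*d**2 (F(d) = d**2*2 = 2*d**2)
B(D) = 2*D**2
X(s, Z) = 73 + Z + s (X(s, Z) = (Z + s) + 73 = 73 + Z + s)
1/X(B(h), 101) = 1/(73 + 101 + 2*(-10)**2) = 1/(73 + 101 + 2*100) = 1/(73 + 101 + 200) = 1/374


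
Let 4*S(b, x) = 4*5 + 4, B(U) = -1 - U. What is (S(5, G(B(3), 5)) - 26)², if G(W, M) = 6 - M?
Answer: 400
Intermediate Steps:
S(b, x) = 6 (S(b, x) = (4*5 + 4)/4 = (20 + 4)/4 = (¼)*24 = 6)
(S(5, G(B(3), 5)) - 26)² = (6 - 26)² = (-20)² = 400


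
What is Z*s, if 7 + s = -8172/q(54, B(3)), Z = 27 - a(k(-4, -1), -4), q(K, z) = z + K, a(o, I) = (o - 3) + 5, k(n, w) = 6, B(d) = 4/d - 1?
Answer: -487483/163 ≈ -2990.7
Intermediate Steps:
B(d) = -1 + 4/d
a(o, I) = 2 + o (a(o, I) = (-3 + o) + 5 = 2 + o)
q(K, z) = K + z
Z = 19 (Z = 27 - (2 + 6) = 27 - 1*8 = 27 - 8 = 19)
s = -25657/163 (s = -7 - 8172/(54 + (4 - 1*3)/3) = -7 - 8172/(54 + (4 - 3)/3) = -7 - 8172/(54 + (⅓)*1) = -7 - 8172/(54 + ⅓) = -7 - 8172/163/3 = -7 - 8172*3/163 = -7 - 24516/163 = -25657/163 ≈ -157.40)
Z*s = 19*(-25657/163) = -487483/163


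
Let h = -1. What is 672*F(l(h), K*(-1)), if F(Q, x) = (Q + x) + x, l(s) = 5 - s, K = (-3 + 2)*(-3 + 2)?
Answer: 2688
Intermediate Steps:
K = 1 (K = -1*(-1) = 1)
F(Q, x) = Q + 2*x
672*F(l(h), K*(-1)) = 672*((5 - 1*(-1)) + 2*(1*(-1))) = 672*((5 + 1) + 2*(-1)) = 672*(6 - 2) = 672*4 = 2688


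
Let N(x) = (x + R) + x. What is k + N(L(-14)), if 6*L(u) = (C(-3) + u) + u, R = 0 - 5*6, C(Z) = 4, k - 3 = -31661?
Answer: -31696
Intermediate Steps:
k = -31658 (k = 3 - 31661 = -31658)
R = -30 (R = 0 - 30 = -30)
L(u) = 2/3 + u/3 (L(u) = ((4 + u) + u)/6 = (4 + 2*u)/6 = 2/3 + u/3)
N(x) = -30 + 2*x (N(x) = (x - 30) + x = (-30 + x) + x = -30 + 2*x)
k + N(L(-14)) = -31658 + (-30 + 2*(2/3 + (1/3)*(-14))) = -31658 + (-30 + 2*(2/3 - 14/3)) = -31658 + (-30 + 2*(-4)) = -31658 + (-30 - 8) = -31658 - 38 = -31696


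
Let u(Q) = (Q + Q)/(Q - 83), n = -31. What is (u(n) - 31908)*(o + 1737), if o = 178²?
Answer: -3199137275/3 ≈ -1.0664e+9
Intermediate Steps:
u(Q) = 2*Q/(-83 + Q) (u(Q) = (2*Q)/(-83 + Q) = 2*Q/(-83 + Q))
o = 31684
(u(n) - 31908)*(o + 1737) = (2*(-31)/(-83 - 31) - 31908)*(31684 + 1737) = (2*(-31)/(-114) - 31908)*33421 = (2*(-31)*(-1/114) - 31908)*33421 = (31/57 - 31908)*33421 = -1818725/57*33421 = -3199137275/3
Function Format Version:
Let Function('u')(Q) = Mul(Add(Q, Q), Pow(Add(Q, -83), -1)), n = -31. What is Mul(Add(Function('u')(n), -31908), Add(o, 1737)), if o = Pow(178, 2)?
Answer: Rational(-3199137275, 3) ≈ -1.0664e+9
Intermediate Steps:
Function('u')(Q) = Mul(2, Q, Pow(Add(-83, Q), -1)) (Function('u')(Q) = Mul(Mul(2, Q), Pow(Add(-83, Q), -1)) = Mul(2, Q, Pow(Add(-83, Q), -1)))
o = 31684
Mul(Add(Function('u')(n), -31908), Add(o, 1737)) = Mul(Add(Mul(2, -31, Pow(Add(-83, -31), -1)), -31908), Add(31684, 1737)) = Mul(Add(Mul(2, -31, Pow(-114, -1)), -31908), 33421) = Mul(Add(Mul(2, -31, Rational(-1, 114)), -31908), 33421) = Mul(Add(Rational(31, 57), -31908), 33421) = Mul(Rational(-1818725, 57), 33421) = Rational(-3199137275, 3)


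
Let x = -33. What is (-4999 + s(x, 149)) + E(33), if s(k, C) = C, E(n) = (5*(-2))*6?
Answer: -4910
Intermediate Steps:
E(n) = -60 (E(n) = -10*6 = -60)
(-4999 + s(x, 149)) + E(33) = (-4999 + 149) - 60 = -4850 - 60 = -4910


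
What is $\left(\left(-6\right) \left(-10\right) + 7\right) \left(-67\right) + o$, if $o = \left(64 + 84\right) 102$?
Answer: $10607$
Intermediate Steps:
$o = 15096$ ($o = 148 \cdot 102 = 15096$)
$\left(\left(-6\right) \left(-10\right) + 7\right) \left(-67\right) + o = \left(\left(-6\right) \left(-10\right) + 7\right) \left(-67\right) + 15096 = \left(60 + 7\right) \left(-67\right) + 15096 = 67 \left(-67\right) + 15096 = -4489 + 15096 = 10607$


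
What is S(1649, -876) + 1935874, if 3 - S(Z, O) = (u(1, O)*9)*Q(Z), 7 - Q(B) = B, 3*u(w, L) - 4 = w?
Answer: 1960507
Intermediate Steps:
u(w, L) = 4/3 + w/3
Q(B) = 7 - B
S(Z, O) = -102 + 15*Z (S(Z, O) = 3 - (4/3 + (1/3)*1)*9*(7 - Z) = 3 - (4/3 + 1/3)*9*(7 - Z) = 3 - (5/3)*9*(7 - Z) = 3 - 15*(7 - Z) = 3 - (105 - 15*Z) = 3 + (-105 + 15*Z) = -102 + 15*Z)
S(1649, -876) + 1935874 = (-102 + 15*1649) + 1935874 = (-102 + 24735) + 1935874 = 24633 + 1935874 = 1960507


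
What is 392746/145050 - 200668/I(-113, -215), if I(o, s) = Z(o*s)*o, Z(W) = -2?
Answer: -7254533201/8195325 ≈ -885.20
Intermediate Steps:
I(o, s) = -2*o
392746/145050 - 200668/I(-113, -215) = 392746/145050 - 200668/((-2*(-113))) = 392746*(1/145050) - 200668/226 = 196373/72525 - 200668*1/226 = 196373/72525 - 100334/113 = -7254533201/8195325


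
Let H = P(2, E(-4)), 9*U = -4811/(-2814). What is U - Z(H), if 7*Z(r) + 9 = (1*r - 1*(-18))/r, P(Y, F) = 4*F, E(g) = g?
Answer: 151301/101304 ≈ 1.4935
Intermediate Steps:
U = 4811/25326 (U = (-4811/(-2814))/9 = (-4811*(-1/2814))/9 = (1/9)*(4811/2814) = 4811/25326 ≈ 0.18996)
H = -16 (H = 4*(-4) = -16)
Z(r) = -9/7 + (18 + r)/(7*r) (Z(r) = -9/7 + ((1*r - 1*(-18))/r)/7 = -9/7 + ((r + 18)/r)/7 = -9/7 + ((18 + r)/r)/7 = -9/7 + (18 + r)/(7*r))
U - Z(H) = 4811/25326 - 2*(9 - 4*(-16))/(7*(-16)) = 4811/25326 - 2*(-1)*(9 + 64)/(7*16) = 4811/25326 - 2*(-1)*73/(7*16) = 4811/25326 - 1*(-73/56) = 4811/25326 + 73/56 = 151301/101304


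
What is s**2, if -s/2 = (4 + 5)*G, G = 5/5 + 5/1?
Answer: 11664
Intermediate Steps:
G = 6 (G = 5*(1/5) + 5*1 = 1 + 5 = 6)
s = -108 (s = -2*(4 + 5)*6 = -18*6 = -2*54 = -108)
s**2 = (-108)**2 = 11664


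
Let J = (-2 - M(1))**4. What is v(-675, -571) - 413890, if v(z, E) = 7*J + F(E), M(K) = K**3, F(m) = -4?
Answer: -413327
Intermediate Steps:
J = 81 (J = (-2 - 1*1**3)**4 = (-2 - 1*1)**4 = (-2 - 1)**4 = (-3)**4 = 81)
v(z, E) = 563 (v(z, E) = 7*81 - 4 = 567 - 4 = 563)
v(-675, -571) - 413890 = 563 - 413890 = -413327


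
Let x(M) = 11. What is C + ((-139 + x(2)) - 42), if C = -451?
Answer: -621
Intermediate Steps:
C + ((-139 + x(2)) - 42) = -451 + ((-139 + 11) - 42) = -451 + (-128 - 42) = -451 - 170 = -621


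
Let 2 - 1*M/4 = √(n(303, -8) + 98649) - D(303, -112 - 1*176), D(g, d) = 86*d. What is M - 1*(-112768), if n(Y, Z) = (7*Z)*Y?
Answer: 13704 - 4*√81681 ≈ 12561.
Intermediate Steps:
n(Y, Z) = 7*Y*Z
M = -99064 - 4*√81681 (M = 8 - 4*(√(7*303*(-8) + 98649) - 86*(-112 - 1*176)) = 8 - 4*(√(-16968 + 98649) - 86*(-112 - 176)) = 8 - 4*(√81681 - 86*(-288)) = 8 - 4*(√81681 - 1*(-24768)) = 8 - 4*(√81681 + 24768) = 8 - 4*(24768 + √81681) = 8 + (-99072 - 4*√81681) = -99064 - 4*√81681 ≈ -1.0021e+5)
M - 1*(-112768) = (-99064 - 4*√81681) - 1*(-112768) = (-99064 - 4*√81681) + 112768 = 13704 - 4*√81681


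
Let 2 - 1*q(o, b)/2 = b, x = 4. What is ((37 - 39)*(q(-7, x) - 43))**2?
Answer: 8836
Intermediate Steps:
q(o, b) = 4 - 2*b
((37 - 39)*(q(-7, x) - 43))**2 = ((37 - 39)*((4 - 2*4) - 43))**2 = (-2*((4 - 8) - 43))**2 = (-2*(-4 - 43))**2 = (-2*(-47))**2 = 94**2 = 8836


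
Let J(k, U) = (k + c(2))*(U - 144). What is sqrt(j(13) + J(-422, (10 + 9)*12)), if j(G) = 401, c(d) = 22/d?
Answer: I*sqrt(34123) ≈ 184.72*I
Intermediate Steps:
J(k, U) = (-144 + U)*(11 + k) (J(k, U) = (k + 22/2)*(U - 144) = (k + 22*(1/2))*(-144 + U) = (k + 11)*(-144 + U) = (11 + k)*(-144 + U) = (-144 + U)*(11 + k))
sqrt(j(13) + J(-422, (10 + 9)*12)) = sqrt(401 + (-1584 - 144*(-422) + 11*((10 + 9)*12) + ((10 + 9)*12)*(-422))) = sqrt(401 + (-1584 + 60768 + 11*(19*12) + (19*12)*(-422))) = sqrt(401 + (-1584 + 60768 + 11*228 + 228*(-422))) = sqrt(401 + (-1584 + 60768 + 2508 - 96216)) = sqrt(401 - 34524) = sqrt(-34123) = I*sqrt(34123)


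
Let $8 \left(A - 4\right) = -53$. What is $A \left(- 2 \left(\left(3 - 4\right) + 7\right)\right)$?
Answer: $\frac{63}{2} \approx 31.5$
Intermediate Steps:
$A = - \frac{21}{8}$ ($A = 4 + \frac{1}{8} \left(-53\right) = 4 - \frac{53}{8} = - \frac{21}{8} \approx -2.625$)
$A \left(- 2 \left(\left(3 - 4\right) + 7\right)\right) = - \frac{21 \left(- 2 \left(\left(3 - 4\right) + 7\right)\right)}{8} = - \frac{21 \left(- 2 \left(-1 + 7\right)\right)}{8} = - \frac{21 \left(\left(-2\right) 6\right)}{8} = \left(- \frac{21}{8}\right) \left(-12\right) = \frac{63}{2}$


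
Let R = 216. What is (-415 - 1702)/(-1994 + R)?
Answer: 2117/1778 ≈ 1.1907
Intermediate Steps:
(-415 - 1702)/(-1994 + R) = (-415 - 1702)/(-1994 + 216) = -2117/(-1778) = -2117*(-1/1778) = 2117/1778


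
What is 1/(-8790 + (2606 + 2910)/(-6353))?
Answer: -6353/55848386 ≈ -0.00011375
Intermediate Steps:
1/(-8790 + (2606 + 2910)/(-6353)) = 1/(-8790 + 5516*(-1/6353)) = 1/(-8790 - 5516/6353) = 1/(-55848386/6353) = -6353/55848386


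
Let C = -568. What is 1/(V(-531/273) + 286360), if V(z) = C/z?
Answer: 177/50737408 ≈ 3.4885e-6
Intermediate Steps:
V(z) = -568/z
1/(V(-531/273) + 286360) = 1/(-568/((-531/273)) + 286360) = 1/(-568/((-531*1/273)) + 286360) = 1/(-568/(-177/91) + 286360) = 1/(-568*(-91/177) + 286360) = 1/(51688/177 + 286360) = 1/(50737408/177) = 177/50737408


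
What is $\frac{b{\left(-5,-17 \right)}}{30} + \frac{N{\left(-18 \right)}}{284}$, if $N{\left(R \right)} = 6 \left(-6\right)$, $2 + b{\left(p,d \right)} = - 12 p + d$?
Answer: $\frac{2641}{2130} \approx 1.2399$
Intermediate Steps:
$b{\left(p,d \right)} = -2 + d - 12 p$ ($b{\left(p,d \right)} = -2 + \left(- 12 p + d\right) = -2 + \left(d - 12 p\right) = -2 + d - 12 p$)
$N{\left(R \right)} = -36$
$\frac{b{\left(-5,-17 \right)}}{30} + \frac{N{\left(-18 \right)}}{284} = \frac{-2 - 17 - -60}{30} - \frac{36}{284} = \left(-2 - 17 + 60\right) \frac{1}{30} - \frac{9}{71} = 41 \cdot \frac{1}{30} - \frac{9}{71} = \frac{41}{30} - \frac{9}{71} = \frac{2641}{2130}$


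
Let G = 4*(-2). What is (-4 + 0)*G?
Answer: 32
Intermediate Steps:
G = -8
(-4 + 0)*G = (-4 + 0)*(-8) = -4*(-8) = 32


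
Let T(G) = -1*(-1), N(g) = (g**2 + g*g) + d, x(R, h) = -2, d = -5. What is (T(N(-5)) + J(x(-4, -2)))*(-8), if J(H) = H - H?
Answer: -8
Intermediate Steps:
J(H) = 0
N(g) = -5 + 2*g**2 (N(g) = (g**2 + g*g) - 5 = (g**2 + g**2) - 5 = 2*g**2 - 5 = -5 + 2*g**2)
T(G) = 1
(T(N(-5)) + J(x(-4, -2)))*(-8) = (1 + 0)*(-8) = 1*(-8) = -8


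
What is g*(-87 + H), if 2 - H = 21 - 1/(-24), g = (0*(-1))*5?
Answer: 0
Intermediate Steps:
g = 0 (g = 0*5 = 0)
H = -457/24 (H = 2 - (21 - 1/(-24)) = 2 - (21 - 1*(-1/24)) = 2 - (21 + 1/24) = 2 - 1*505/24 = 2 - 505/24 = -457/24 ≈ -19.042)
g*(-87 + H) = 0*(-87 - 457/24) = 0*(-2545/24) = 0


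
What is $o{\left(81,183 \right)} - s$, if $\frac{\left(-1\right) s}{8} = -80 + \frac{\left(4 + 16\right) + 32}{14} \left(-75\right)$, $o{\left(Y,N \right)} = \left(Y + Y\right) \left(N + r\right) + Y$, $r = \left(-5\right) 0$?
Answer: $\frac{188009}{7} \approx 26858.0$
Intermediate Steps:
$r = 0$
$o{\left(Y,N \right)} = Y + 2 N Y$ ($o{\left(Y,N \right)} = \left(Y + Y\right) \left(N + 0\right) + Y = 2 Y N + Y = 2 N Y + Y = Y + 2 N Y$)
$s = \frac{20080}{7}$ ($s = - 8 \left(-80 + \frac{\left(4 + 16\right) + 32}{14} \left(-75\right)\right) = - 8 \left(-80 + \left(20 + 32\right) \frac{1}{14} \left(-75\right)\right) = - 8 \left(-80 + 52 \cdot \frac{1}{14} \left(-75\right)\right) = - 8 \left(-80 + \frac{26}{7} \left(-75\right)\right) = - 8 \left(-80 - \frac{1950}{7}\right) = \left(-8\right) \left(- \frac{2510}{7}\right) = \frac{20080}{7} \approx 2868.6$)
$o{\left(81,183 \right)} - s = 81 \left(1 + 2 \cdot 183\right) - \frac{20080}{7} = 81 \left(1 + 366\right) - \frac{20080}{7} = 81 \cdot 367 - \frac{20080}{7} = 29727 - \frac{20080}{7} = \frac{188009}{7}$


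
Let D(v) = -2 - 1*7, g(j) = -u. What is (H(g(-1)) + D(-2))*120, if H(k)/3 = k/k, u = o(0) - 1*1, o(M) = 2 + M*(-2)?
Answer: -720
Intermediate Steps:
o(M) = 2 - 2*M
u = 1 (u = (2 - 2*0) - 1*1 = (2 + 0) - 1 = 2 - 1 = 1)
g(j) = -1 (g(j) = -1*1 = -1)
H(k) = 3 (H(k) = 3*(k/k) = 3*1 = 3)
D(v) = -9 (D(v) = -2 - 7 = -9)
(H(g(-1)) + D(-2))*120 = (3 - 9)*120 = -6*120 = -720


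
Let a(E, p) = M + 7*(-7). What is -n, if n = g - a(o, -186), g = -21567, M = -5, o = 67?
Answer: 21513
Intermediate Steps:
a(E, p) = -54 (a(E, p) = -5 + 7*(-7) = -5 - 49 = -54)
n = -21513 (n = -21567 - 1*(-54) = -21567 + 54 = -21513)
-n = -1*(-21513) = 21513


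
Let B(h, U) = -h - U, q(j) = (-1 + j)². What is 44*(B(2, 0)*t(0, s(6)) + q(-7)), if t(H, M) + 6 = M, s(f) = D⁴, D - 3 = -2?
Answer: 3256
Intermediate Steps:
D = 1 (D = 3 - 2 = 1)
s(f) = 1 (s(f) = 1⁴ = 1)
t(H, M) = -6 + M
B(h, U) = -U - h
44*(B(2, 0)*t(0, s(6)) + q(-7)) = 44*((-1*0 - 1*2)*(-6 + 1) + (-1 - 7)²) = 44*((0 - 2)*(-5) + (-8)²) = 44*(-2*(-5) + 64) = 44*(10 + 64) = 44*74 = 3256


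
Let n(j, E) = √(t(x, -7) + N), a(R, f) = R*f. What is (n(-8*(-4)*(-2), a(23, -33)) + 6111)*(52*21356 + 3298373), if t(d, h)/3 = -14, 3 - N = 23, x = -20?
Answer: 26942696235 + 4408885*I*√62 ≈ 2.6943e+10 + 3.4716e+7*I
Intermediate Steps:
N = -20 (N = 3 - 1*23 = 3 - 23 = -20)
t(d, h) = -42 (t(d, h) = 3*(-14) = -42)
n(j, E) = I*√62 (n(j, E) = √(-42 - 20) = √(-62) = I*√62)
(n(-8*(-4)*(-2), a(23, -33)) + 6111)*(52*21356 + 3298373) = (I*√62 + 6111)*(52*21356 + 3298373) = (6111 + I*√62)*(1110512 + 3298373) = (6111 + I*√62)*4408885 = 26942696235 + 4408885*I*√62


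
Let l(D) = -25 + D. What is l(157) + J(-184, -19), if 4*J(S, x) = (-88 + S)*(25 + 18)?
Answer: -2792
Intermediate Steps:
J(S, x) = -946 + 43*S/4 (J(S, x) = ((-88 + S)*(25 + 18))/4 = ((-88 + S)*43)/4 = (-3784 + 43*S)/4 = -946 + 43*S/4)
l(157) + J(-184, -19) = (-25 + 157) + (-946 + (43/4)*(-184)) = 132 + (-946 - 1978) = 132 - 2924 = -2792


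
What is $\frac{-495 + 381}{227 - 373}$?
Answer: $\frac{57}{73} \approx 0.78082$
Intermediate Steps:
$\frac{-495 + 381}{227 - 373} = - \frac{114}{-146} = \left(-114\right) \left(- \frac{1}{146}\right) = \frac{57}{73}$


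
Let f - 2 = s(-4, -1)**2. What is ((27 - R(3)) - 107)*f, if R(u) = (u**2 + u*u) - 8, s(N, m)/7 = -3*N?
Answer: -635220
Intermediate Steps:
s(N, m) = -21*N (s(N, m) = 7*(-3*N) = -21*N)
R(u) = -8 + 2*u**2 (R(u) = (u**2 + u**2) - 8 = 2*u**2 - 8 = -8 + 2*u**2)
f = 7058 (f = 2 + (-21*(-4))**2 = 2 + 84**2 = 2 + 7056 = 7058)
((27 - R(3)) - 107)*f = ((27 - (-8 + 2*3**2)) - 107)*7058 = ((27 - (-8 + 2*9)) - 107)*7058 = ((27 - (-8 + 18)) - 107)*7058 = ((27 - 1*10) - 107)*7058 = ((27 - 10) - 107)*7058 = (17 - 107)*7058 = -90*7058 = -635220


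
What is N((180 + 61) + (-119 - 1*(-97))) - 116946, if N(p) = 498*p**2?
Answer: 23767632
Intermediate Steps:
N((180 + 61) + (-119 - 1*(-97))) - 116946 = 498*((180 + 61) + (-119 - 1*(-97)))**2 - 116946 = 498*(241 + (-119 + 97))**2 - 116946 = 498*(241 - 22)**2 - 116946 = 498*219**2 - 116946 = 498*47961 - 116946 = 23884578 - 116946 = 23767632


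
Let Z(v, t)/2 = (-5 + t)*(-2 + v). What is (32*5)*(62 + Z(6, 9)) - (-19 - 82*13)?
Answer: 16125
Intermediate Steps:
Z(v, t) = 2*(-5 + t)*(-2 + v) (Z(v, t) = 2*((-5 + t)*(-2 + v)) = 2*(-5 + t)*(-2 + v))
(32*5)*(62 + Z(6, 9)) - (-19 - 82*13) = (32*5)*(62 + (20 - 10*6 - 4*9 + 2*9*6)) - (-19 - 82*13) = 160*(62 + (20 - 60 - 36 + 108)) - (-19 - 1066) = 160*(62 + 32) - 1*(-1085) = 160*94 + 1085 = 15040 + 1085 = 16125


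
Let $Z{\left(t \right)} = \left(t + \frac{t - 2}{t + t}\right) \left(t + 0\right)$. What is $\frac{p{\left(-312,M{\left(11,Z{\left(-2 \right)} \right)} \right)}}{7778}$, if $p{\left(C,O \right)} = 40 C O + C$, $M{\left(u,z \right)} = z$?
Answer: $- \frac{12636}{3889} \approx -3.2492$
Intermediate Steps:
$Z{\left(t \right)} = t \left(t + \frac{-2 + t}{2 t}\right)$ ($Z{\left(t \right)} = \left(t + \frac{-2 + t}{2 t}\right) t = t \left(t + \frac{-2 + t}{2 t}\right)$)
$p{\left(C,O \right)} = C + 40 C O$ ($p{\left(C,O \right)} = 40 C O + C = C + 40 C O$)
$\frac{p{\left(-312,M{\left(11,Z{\left(-2 \right)} \right)} \right)}}{7778} = \frac{\left(-312\right) \left(1 + 40 \left(-1 + \left(-2\right)^{2} + \frac{1}{2} \left(-2\right)\right)\right)}{7778} = - 312 \left(1 + 40 \left(-1 + 4 - 1\right)\right) \frac{1}{7778} = - 312 \left(1 + 40 \cdot 2\right) \frac{1}{7778} = - 312 \left(1 + 80\right) \frac{1}{7778} = \left(-312\right) 81 \cdot \frac{1}{7778} = \left(-25272\right) \frac{1}{7778} = - \frac{12636}{3889}$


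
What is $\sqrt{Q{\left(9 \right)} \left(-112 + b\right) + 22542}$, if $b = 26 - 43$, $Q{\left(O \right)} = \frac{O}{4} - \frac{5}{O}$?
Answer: $\frac{\sqrt{803643}}{6} \approx 149.41$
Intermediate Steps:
$Q{\left(O \right)} = - \frac{5}{O} + \frac{O}{4}$ ($Q{\left(O \right)} = O \frac{1}{4} - \frac{5}{O} = \frac{O}{4} - \frac{5}{O} = - \frac{5}{O} + \frac{O}{4}$)
$b = -17$ ($b = 26 - 43 = -17$)
$\sqrt{Q{\left(9 \right)} \left(-112 + b\right) + 22542} = \sqrt{\left(- \frac{5}{9} + \frac{1}{4} \cdot 9\right) \left(-112 - 17\right) + 22542} = \sqrt{\left(\left(-5\right) \frac{1}{9} + \frac{9}{4}\right) \left(-129\right) + 22542} = \sqrt{\left(- \frac{5}{9} + \frac{9}{4}\right) \left(-129\right) + 22542} = \sqrt{\frac{61}{36} \left(-129\right) + 22542} = \sqrt{- \frac{2623}{12} + 22542} = \sqrt{\frac{267881}{12}} = \frac{\sqrt{803643}}{6}$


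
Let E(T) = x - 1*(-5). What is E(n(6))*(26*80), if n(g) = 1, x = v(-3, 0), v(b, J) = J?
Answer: 10400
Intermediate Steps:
x = 0
E(T) = 5 (E(T) = 0 - 1*(-5) = 0 + 5 = 5)
E(n(6))*(26*80) = 5*(26*80) = 5*2080 = 10400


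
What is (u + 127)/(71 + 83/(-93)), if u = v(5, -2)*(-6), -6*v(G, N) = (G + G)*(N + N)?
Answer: 8091/6520 ≈ 1.2410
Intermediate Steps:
v(G, N) = -2*G*N/3 (v(G, N) = -(G + G)*(N + N)/6 = -2*G*2*N/6 = -2*G*N/3)
u = -40 (u = -⅔*5*(-2)*(-6) = (20/3)*(-6) = -40)
(u + 127)/(71 + 83/(-93)) = (-40 + 127)/(71 + 83/(-93)) = 87/(71 + 83*(-1/93)) = 87/(71 - 83/93) = 87/(6520/93) = 87*(93/6520) = 8091/6520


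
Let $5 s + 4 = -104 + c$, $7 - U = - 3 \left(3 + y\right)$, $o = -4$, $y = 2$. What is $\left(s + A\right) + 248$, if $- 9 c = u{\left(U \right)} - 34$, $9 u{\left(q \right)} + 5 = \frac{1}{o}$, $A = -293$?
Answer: $- \frac{35549}{540} \approx -65.831$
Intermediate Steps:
$U = 22$ ($U = 7 - - 3 \left(3 + 2\right) = 7 - \left(-3\right) 5 = 7 - -15 = 7 + 15 = 22$)
$u{\left(q \right)} = - \frac{7}{12}$ ($u{\left(q \right)} = - \frac{5}{9} + \frac{1}{9 \left(-4\right)} = - \frac{5}{9} + \frac{1}{9} \left(- \frac{1}{4}\right) = - \frac{5}{9} - \frac{1}{36} = - \frac{7}{12}$)
$c = \frac{415}{108}$ ($c = - \frac{- \frac{7}{12} - 34}{9} = \left(- \frac{1}{9}\right) \left(- \frac{415}{12}\right) = \frac{415}{108} \approx 3.8426$)
$s = - \frac{11249}{540}$ ($s = - \frac{4}{5} + \frac{-104 + \frac{415}{108}}{5} = - \frac{4}{5} + \frac{1}{5} \left(- \frac{10817}{108}\right) = - \frac{4}{5} - \frac{10817}{540} = - \frac{11249}{540} \approx -20.831$)
$\left(s + A\right) + 248 = \left(- \frac{11249}{540} - 293\right) + 248 = - \frac{169469}{540} + 248 = - \frac{35549}{540}$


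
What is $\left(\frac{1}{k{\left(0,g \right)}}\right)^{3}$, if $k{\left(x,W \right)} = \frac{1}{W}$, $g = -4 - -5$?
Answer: $1$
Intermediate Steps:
$g = 1$ ($g = -4 + 5 = 1$)
$\left(\frac{1}{k{\left(0,g \right)}}\right)^{3} = \left(\frac{1}{1^{-1}}\right)^{3} = \left(1^{-1}\right)^{3} = 1^{3} = 1$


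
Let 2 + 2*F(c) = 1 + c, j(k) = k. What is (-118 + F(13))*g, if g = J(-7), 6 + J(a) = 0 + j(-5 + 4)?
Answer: 784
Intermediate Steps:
F(c) = -1/2 + c/2 (F(c) = -1 + (1 + c)/2 = -1 + (1/2 + c/2) = -1/2 + c/2)
J(a) = -7 (J(a) = -6 + (0 + (-5 + 4)) = -6 + (0 - 1) = -6 - 1 = -7)
g = -7
(-118 + F(13))*g = (-118 + (-1/2 + (1/2)*13))*(-7) = (-118 + (-1/2 + 13/2))*(-7) = (-118 + 6)*(-7) = -112*(-7) = 784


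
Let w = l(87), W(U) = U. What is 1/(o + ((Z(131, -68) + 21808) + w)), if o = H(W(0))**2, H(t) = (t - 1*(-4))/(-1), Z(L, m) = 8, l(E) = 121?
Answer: 1/21953 ≈ 4.5552e-5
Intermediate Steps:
w = 121
H(t) = -4 - t (H(t) = (t + 4)*(-1) = (4 + t)*(-1) = -4 - t)
o = 16 (o = (-4 - 1*0)**2 = (-4 + 0)**2 = (-4)**2 = 16)
1/(o + ((Z(131, -68) + 21808) + w)) = 1/(16 + ((8 + 21808) + 121)) = 1/(16 + (21816 + 121)) = 1/(16 + 21937) = 1/21953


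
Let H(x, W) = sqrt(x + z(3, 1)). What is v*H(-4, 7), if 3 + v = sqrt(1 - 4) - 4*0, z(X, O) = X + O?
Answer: 0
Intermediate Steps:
z(X, O) = O + X
H(x, W) = sqrt(4 + x) (H(x, W) = sqrt(x + (1 + 3)) = sqrt(x + 4) = sqrt(4 + x))
v = -3 + I*sqrt(3) (v = -3 + (sqrt(1 - 4) - 4*0) = -3 + (sqrt(-3) + 0) = -3 + (I*sqrt(3) + 0) = -3 + I*sqrt(3) ≈ -3.0 + 1.732*I)
v*H(-4, 7) = (-3 + I*sqrt(3))*sqrt(4 - 4) = (-3 + I*sqrt(3))*sqrt(0) = (-3 + I*sqrt(3))*0 = 0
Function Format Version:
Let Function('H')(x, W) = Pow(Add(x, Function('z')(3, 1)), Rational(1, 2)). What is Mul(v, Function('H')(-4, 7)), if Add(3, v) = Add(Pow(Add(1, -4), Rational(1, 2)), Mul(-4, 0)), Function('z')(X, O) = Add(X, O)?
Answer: 0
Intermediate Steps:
Function('z')(X, O) = Add(O, X)
Function('H')(x, W) = Pow(Add(4, x), Rational(1, 2)) (Function('H')(x, W) = Pow(Add(x, Add(1, 3)), Rational(1, 2)) = Pow(Add(x, 4), Rational(1, 2)) = Pow(Add(4, x), Rational(1, 2)))
v = Add(-3, Mul(I, Pow(3, Rational(1, 2)))) (v = Add(-3, Add(Pow(Add(1, -4), Rational(1, 2)), Mul(-4, 0))) = Add(-3, Add(Pow(-3, Rational(1, 2)), 0)) = Add(-3, Add(Mul(I, Pow(3, Rational(1, 2))), 0)) = Add(-3, Mul(I, Pow(3, Rational(1, 2)))) ≈ Add(-3.0000, Mul(1.7320, I)))
Mul(v, Function('H')(-4, 7)) = Mul(Add(-3, Mul(I, Pow(3, Rational(1, 2)))), Pow(Add(4, -4), Rational(1, 2))) = Mul(Add(-3, Mul(I, Pow(3, Rational(1, 2)))), Pow(0, Rational(1, 2))) = Mul(Add(-3, Mul(I, Pow(3, Rational(1, 2)))), 0) = 0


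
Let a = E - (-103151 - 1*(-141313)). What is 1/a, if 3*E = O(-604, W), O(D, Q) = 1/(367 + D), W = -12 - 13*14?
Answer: -711/27133183 ≈ -2.6204e-5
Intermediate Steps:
W = -194 (W = -12 - 182 = -194)
E = -1/711 (E = 1/(3*(367 - 604)) = (1/3)/(-237) = (1/3)*(-1/237) = -1/711 ≈ -0.0014065)
a = -27133183/711 (a = -1/711 - (-103151 - 1*(-141313)) = -1/711 - (-103151 + 141313) = -1/711 - 1*38162 = -1/711 - 38162 = -27133183/711 ≈ -38162.)
1/a = 1/(-27133183/711) = -711/27133183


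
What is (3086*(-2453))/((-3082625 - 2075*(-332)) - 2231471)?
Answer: 3784979/2312598 ≈ 1.6367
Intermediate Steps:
(3086*(-2453))/((-3082625 - 2075*(-332)) - 2231471) = -7569958/((-3082625 + 688900) - 2231471) = -7569958/(-2393725 - 2231471) = -7569958/(-4625196) = -7569958*(-1/4625196) = 3784979/2312598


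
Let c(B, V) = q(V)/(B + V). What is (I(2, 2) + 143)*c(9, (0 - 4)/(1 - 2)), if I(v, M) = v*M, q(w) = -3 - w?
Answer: -1029/13 ≈ -79.154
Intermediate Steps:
I(v, M) = M*v
c(B, V) = (-3 - V)/(B + V)
(I(2, 2) + 143)*c(9, (0 - 4)/(1 - 2)) = (2*2 + 143)*((-3 - (0 - 4)/(1 - 2))/(9 + (0 - 4)/(1 - 2))) = (4 + 143)*((-3 - (-4)/(-1))/(9 - 4/(-1))) = 147*((-3 - (-4)*(-1))/(9 - 4*(-1))) = 147*((-3 - 1*4)/(9 + 4)) = 147*((-3 - 4)/13) = 147*((1/13)*(-7)) = 147*(-7/13) = -1029/13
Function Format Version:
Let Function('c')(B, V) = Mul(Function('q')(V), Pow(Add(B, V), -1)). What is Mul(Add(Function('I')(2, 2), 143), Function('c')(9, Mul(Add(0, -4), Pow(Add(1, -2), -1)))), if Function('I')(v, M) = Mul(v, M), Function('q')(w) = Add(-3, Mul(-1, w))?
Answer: Rational(-1029, 13) ≈ -79.154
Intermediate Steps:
Function('I')(v, M) = Mul(M, v)
Function('c')(B, V) = Mul(Pow(Add(B, V), -1), Add(-3, Mul(-1, V))) (Function('c')(B, V) = Mul(Add(-3, Mul(-1, V)), Pow(Add(B, V), -1)) = Mul(Pow(Add(B, V), -1), Add(-3, Mul(-1, V))))
Mul(Add(Function('I')(2, 2), 143), Function('c')(9, Mul(Add(0, -4), Pow(Add(1, -2), -1)))) = Mul(Add(Mul(2, 2), 143), Mul(Pow(Add(9, Mul(Add(0, -4), Pow(Add(1, -2), -1))), -1), Add(-3, Mul(-1, Mul(Add(0, -4), Pow(Add(1, -2), -1)))))) = Mul(Add(4, 143), Mul(Pow(Add(9, Mul(-4, Pow(-1, -1))), -1), Add(-3, Mul(-1, Mul(-4, Pow(-1, -1)))))) = Mul(147, Mul(Pow(Add(9, Mul(-4, -1)), -1), Add(-3, Mul(-1, Mul(-4, -1))))) = Mul(147, Mul(Pow(Add(9, 4), -1), Add(-3, Mul(-1, 4)))) = Mul(147, Mul(Pow(13, -1), Add(-3, -4))) = Mul(147, Mul(Rational(1, 13), -7)) = Mul(147, Rational(-7, 13)) = Rational(-1029, 13)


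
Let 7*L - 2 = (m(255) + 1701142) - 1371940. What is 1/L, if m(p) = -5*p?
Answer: 1/46847 ≈ 2.1346e-5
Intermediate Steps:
L = 46847 (L = 2/7 + ((-5*255 + 1701142) - 1371940)/7 = 2/7 + ((-1275 + 1701142) - 1371940)/7 = 2/7 + (1699867 - 1371940)/7 = 2/7 + (⅐)*327927 = 2/7 + 327927/7 = 46847)
1/L = 1/46847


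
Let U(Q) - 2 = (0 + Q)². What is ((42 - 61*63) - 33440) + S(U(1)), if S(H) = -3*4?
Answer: -37253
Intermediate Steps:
U(Q) = 2 + Q² (U(Q) = 2 + (0 + Q)² = 2 + Q²)
S(H) = -12
((42 - 61*63) - 33440) + S(U(1)) = ((42 - 61*63) - 33440) - 12 = ((42 - 3843) - 33440) - 12 = (-3801 - 33440) - 12 = -37241 - 12 = -37253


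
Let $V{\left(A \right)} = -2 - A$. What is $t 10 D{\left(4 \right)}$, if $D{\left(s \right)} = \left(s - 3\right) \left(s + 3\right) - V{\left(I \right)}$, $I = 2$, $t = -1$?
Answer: $-110$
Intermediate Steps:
$D{\left(s \right)} = 4 + \left(-3 + s\right) \left(3 + s\right)$ ($D{\left(s \right)} = \left(s - 3\right) \left(s + 3\right) - \left(-2 - 2\right) = \left(-3 + s\right) \left(3 + s\right) - \left(-2 - 2\right) = \left(-3 + s\right) \left(3 + s\right) - -4 = \left(-3 + s\right) \left(3 + s\right) + 4 = 4 + \left(-3 + s\right) \left(3 + s\right)$)
$t 10 D{\left(4 \right)} = \left(-1\right) 10 \left(-5 + 4^{2}\right) = - 10 \left(-5 + 16\right) = \left(-10\right) 11 = -110$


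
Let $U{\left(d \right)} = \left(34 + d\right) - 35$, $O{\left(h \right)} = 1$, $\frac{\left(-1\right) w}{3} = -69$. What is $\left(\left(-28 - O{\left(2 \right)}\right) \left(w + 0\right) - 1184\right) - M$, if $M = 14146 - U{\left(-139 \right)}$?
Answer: $-21473$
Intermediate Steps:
$w = 207$ ($w = \left(-3\right) \left(-69\right) = 207$)
$U{\left(d \right)} = -1 + d$
$M = 14286$ ($M = 14146 - \left(-1 - 139\right) = 14146 - -140 = 14146 + 140 = 14286$)
$\left(\left(-28 - O{\left(2 \right)}\right) \left(w + 0\right) - 1184\right) - M = \left(\left(-28 - 1\right) \left(207 + 0\right) - 1184\right) - 14286 = \left(\left(-28 - 1\right) 207 - 1184\right) - 14286 = \left(\left(-29\right) 207 - 1184\right) - 14286 = \left(-6003 - 1184\right) - 14286 = -7187 - 14286 = -21473$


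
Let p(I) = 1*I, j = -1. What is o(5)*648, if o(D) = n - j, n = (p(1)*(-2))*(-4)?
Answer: 5832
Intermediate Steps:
p(I) = I
n = 8 (n = (1*(-2))*(-4) = -2*(-4) = 8)
o(D) = 9 (o(D) = 8 - 1*(-1) = 8 + 1 = 9)
o(5)*648 = 9*648 = 5832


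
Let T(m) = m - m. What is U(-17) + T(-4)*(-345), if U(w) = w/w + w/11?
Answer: -6/11 ≈ -0.54545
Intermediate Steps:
T(m) = 0
U(w) = 1 + w/11 (U(w) = 1 + w*(1/11) = 1 + w/11)
U(-17) + T(-4)*(-345) = (1 + (1/11)*(-17)) + 0*(-345) = (1 - 17/11) + 0 = -6/11 + 0 = -6/11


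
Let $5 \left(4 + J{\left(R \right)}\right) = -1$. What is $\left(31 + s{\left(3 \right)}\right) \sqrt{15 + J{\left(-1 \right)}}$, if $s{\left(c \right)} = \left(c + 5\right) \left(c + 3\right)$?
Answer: $\frac{237 \sqrt{30}}{5} \approx 259.62$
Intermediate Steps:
$J{\left(R \right)} = - \frac{21}{5}$ ($J{\left(R \right)} = -4 + \frac{1}{5} \left(-1\right) = -4 - \frac{1}{5} = - \frac{21}{5}$)
$s{\left(c \right)} = \left(3 + c\right) \left(5 + c\right)$ ($s{\left(c \right)} = \left(5 + c\right) \left(3 + c\right) = \left(3 + c\right) \left(5 + c\right)$)
$\left(31 + s{\left(3 \right)}\right) \sqrt{15 + J{\left(-1 \right)}} = \left(31 + \left(15 + 3^{2} + 8 \cdot 3\right)\right) \sqrt{15 - \frac{21}{5}} = \left(31 + \left(15 + 9 + 24\right)\right) \sqrt{\frac{54}{5}} = \left(31 + 48\right) \frac{3 \sqrt{30}}{5} = 79 \frac{3 \sqrt{30}}{5} = \frac{237 \sqrt{30}}{5}$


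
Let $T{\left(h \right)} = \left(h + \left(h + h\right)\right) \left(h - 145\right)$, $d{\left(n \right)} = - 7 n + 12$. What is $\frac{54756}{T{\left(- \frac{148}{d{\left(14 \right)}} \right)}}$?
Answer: $- \frac{16873974}{227957} \approx -74.023$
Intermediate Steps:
$d{\left(n \right)} = 12 - 7 n$
$T{\left(h \right)} = 3 h \left(-145 + h\right)$ ($T{\left(h \right)} = \left(h + 2 h\right) \left(-145 + h\right) = 3 h \left(-145 + h\right)$)
$\frac{54756}{T{\left(- \frac{148}{d{\left(14 \right)}} \right)}} = \frac{54756}{3 \left(- \frac{148}{12 - 98}\right) \left(-145 - \frac{148}{12 - 98}\right)} = \frac{54756}{3 \left(- \frac{148}{-86}\right) \left(-145 - \frac{148}{-86}\right)} = \frac{54756}{3 \left(\left(-148\right) \left(- \frac{1}{86}\right)\right) \left(-145 - - \frac{74}{43}\right)} = \frac{54756}{3 \cdot \frac{74}{43} \left(-145 + \frac{74}{43}\right)} = \frac{54756}{3 \cdot \frac{74}{43} \left(- \frac{6161}{43}\right)} = \frac{54756}{- \frac{1367742}{1849}} = 54756 \left(- \frac{1849}{1367742}\right) = - \frac{16873974}{227957}$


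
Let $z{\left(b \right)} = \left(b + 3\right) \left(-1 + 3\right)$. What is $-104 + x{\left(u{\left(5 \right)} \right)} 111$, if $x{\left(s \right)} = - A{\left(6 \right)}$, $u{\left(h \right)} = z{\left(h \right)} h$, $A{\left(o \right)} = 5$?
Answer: $-659$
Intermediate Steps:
$z{\left(b \right)} = 6 + 2 b$ ($z{\left(b \right)} = \left(3 + b\right) 2 = 6 + 2 b$)
$u{\left(h \right)} = h \left(6 + 2 h\right)$ ($u{\left(h \right)} = \left(6 + 2 h\right) h = h \left(6 + 2 h\right)$)
$x{\left(s \right)} = -5$ ($x{\left(s \right)} = \left(-1\right) 5 = -5$)
$-104 + x{\left(u{\left(5 \right)} \right)} 111 = -104 - 555 = -659$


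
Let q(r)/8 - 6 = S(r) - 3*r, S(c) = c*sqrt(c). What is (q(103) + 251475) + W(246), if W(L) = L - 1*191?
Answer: 249106 + 824*sqrt(103) ≈ 2.5747e+5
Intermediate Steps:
S(c) = c**(3/2)
W(L) = -191 + L (W(L) = L - 191 = -191 + L)
q(r) = 48 - 24*r + 8*r**(3/2) (q(r) = 48 + 8*(r**(3/2) - 3*r) = 48 + (-24*r + 8*r**(3/2)) = 48 - 24*r + 8*r**(3/2))
(q(103) + 251475) + W(246) = ((48 - 24*103 + 8*103**(3/2)) + 251475) + (-191 + 246) = ((48 - 2472 + 8*(103*sqrt(103))) + 251475) + 55 = ((48 - 2472 + 824*sqrt(103)) + 251475) + 55 = ((-2424 + 824*sqrt(103)) + 251475) + 55 = (249051 + 824*sqrt(103)) + 55 = 249106 + 824*sqrt(103)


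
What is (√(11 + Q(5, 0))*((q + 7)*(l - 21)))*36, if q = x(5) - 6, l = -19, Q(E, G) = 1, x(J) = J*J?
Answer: -74880*√3 ≈ -1.2970e+5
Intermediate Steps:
x(J) = J²
q = 19 (q = 5² - 6 = 25 - 6 = 19)
(√(11 + Q(5, 0))*((q + 7)*(l - 21)))*36 = (√(11 + 1)*((19 + 7)*(-19 - 21)))*36 = (√12*(26*(-40)))*36 = ((2*√3)*(-1040))*36 = -2080*√3*36 = -74880*√3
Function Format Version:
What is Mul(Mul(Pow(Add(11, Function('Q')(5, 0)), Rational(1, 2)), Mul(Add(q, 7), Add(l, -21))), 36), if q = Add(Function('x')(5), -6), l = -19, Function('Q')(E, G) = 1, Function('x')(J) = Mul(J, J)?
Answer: Mul(-74880, Pow(3, Rational(1, 2))) ≈ -1.2970e+5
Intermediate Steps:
Function('x')(J) = Pow(J, 2)
q = 19 (q = Add(Pow(5, 2), -6) = Add(25, -6) = 19)
Mul(Mul(Pow(Add(11, Function('Q')(5, 0)), Rational(1, 2)), Mul(Add(q, 7), Add(l, -21))), 36) = Mul(Mul(Pow(Add(11, 1), Rational(1, 2)), Mul(Add(19, 7), Add(-19, -21))), 36) = Mul(Mul(Pow(12, Rational(1, 2)), Mul(26, -40)), 36) = Mul(Mul(Mul(2, Pow(3, Rational(1, 2))), -1040), 36) = Mul(Mul(-2080, Pow(3, Rational(1, 2))), 36) = Mul(-74880, Pow(3, Rational(1, 2)))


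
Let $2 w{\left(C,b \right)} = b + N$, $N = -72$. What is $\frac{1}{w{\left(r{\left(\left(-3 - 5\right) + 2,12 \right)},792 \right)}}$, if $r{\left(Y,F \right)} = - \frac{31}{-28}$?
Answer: $\frac{1}{360} \approx 0.0027778$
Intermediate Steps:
$r{\left(Y,F \right)} = \frac{31}{28}$ ($r{\left(Y,F \right)} = \left(-31\right) \left(- \frac{1}{28}\right) = \frac{31}{28}$)
$w{\left(C,b \right)} = -36 + \frac{b}{2}$ ($w{\left(C,b \right)} = \frac{b - 72}{2} = \frac{-72 + b}{2} = -36 + \frac{b}{2}$)
$\frac{1}{w{\left(r{\left(\left(-3 - 5\right) + 2,12 \right)},792 \right)}} = \frac{1}{-36 + \frac{1}{2} \cdot 792} = \frac{1}{-36 + 396} = \frac{1}{360}$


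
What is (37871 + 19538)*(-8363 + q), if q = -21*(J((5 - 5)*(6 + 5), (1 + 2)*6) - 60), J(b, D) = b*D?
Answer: -407776127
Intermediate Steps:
J(b, D) = D*b
q = 1260 (q = -21*(((1 + 2)*6)*((5 - 5)*(6 + 5)) - 60) = -21*((3*6)*(0*11) - 60) = -21*(18*0 - 60) = -21*(0 - 60) = -21*(-60) = 1260)
(37871 + 19538)*(-8363 + q) = (37871 + 19538)*(-8363 + 1260) = 57409*(-7103) = -407776127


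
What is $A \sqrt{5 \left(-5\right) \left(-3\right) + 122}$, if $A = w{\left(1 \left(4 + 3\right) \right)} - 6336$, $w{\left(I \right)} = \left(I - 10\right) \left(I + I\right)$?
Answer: $- 6378 \sqrt{197} \approx -89520.0$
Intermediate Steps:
$w{\left(I \right)} = 2 I \left(-10 + I\right)$ ($w{\left(I \right)} = \left(-10 + I\right) 2 I = 2 I \left(-10 + I\right)$)
$A = -6378$ ($A = 2 \cdot 1 \left(4 + 3\right) \left(-10 + 1 \left(4 + 3\right)\right) - 6336 = 2 \cdot 1 \cdot 7 \left(-10 + 1 \cdot 7\right) - 6336 = 2 \cdot 7 \left(-10 + 7\right) - 6336 = 2 \cdot 7 \left(-3\right) - 6336 = -42 - 6336 = -6378$)
$A \sqrt{5 \left(-5\right) \left(-3\right) + 122} = - 6378 \sqrt{5 \left(-5\right) \left(-3\right) + 122} = - 6378 \sqrt{\left(-25\right) \left(-3\right) + 122} = - 6378 \sqrt{75 + 122} = - 6378 \sqrt{197}$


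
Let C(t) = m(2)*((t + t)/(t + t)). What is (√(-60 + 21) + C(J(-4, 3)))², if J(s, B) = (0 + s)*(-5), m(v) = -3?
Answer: (3 - I*√39)² ≈ -30.0 - 37.47*I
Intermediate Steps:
J(s, B) = -5*s (J(s, B) = s*(-5) = -5*s)
C(t) = -3 (C(t) = -3*(t + t)/(t + t) = -3*2*t/(2*t) = -3*2*t*1/(2*t) = -3*1 = -3)
(√(-60 + 21) + C(J(-4, 3)))² = (√(-60 + 21) - 3)² = (√(-39) - 3)² = (I*√39 - 3)² = (-3 + I*√39)²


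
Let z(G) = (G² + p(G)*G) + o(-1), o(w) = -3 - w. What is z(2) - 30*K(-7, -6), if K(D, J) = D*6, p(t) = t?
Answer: 1266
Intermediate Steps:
K(D, J) = 6*D
z(G) = -2 + 2*G² (z(G) = (G² + G*G) + (-3 - 1*(-1)) = (G² + G²) + (-3 + 1) = 2*G² - 2 = -2 + 2*G²)
z(2) - 30*K(-7, -6) = (-2 + 2*2²) - 180*(-7) = (-2 + 2*4) - 30*(-42) = (-2 + 8) + 1260 = 6 + 1260 = 1266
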